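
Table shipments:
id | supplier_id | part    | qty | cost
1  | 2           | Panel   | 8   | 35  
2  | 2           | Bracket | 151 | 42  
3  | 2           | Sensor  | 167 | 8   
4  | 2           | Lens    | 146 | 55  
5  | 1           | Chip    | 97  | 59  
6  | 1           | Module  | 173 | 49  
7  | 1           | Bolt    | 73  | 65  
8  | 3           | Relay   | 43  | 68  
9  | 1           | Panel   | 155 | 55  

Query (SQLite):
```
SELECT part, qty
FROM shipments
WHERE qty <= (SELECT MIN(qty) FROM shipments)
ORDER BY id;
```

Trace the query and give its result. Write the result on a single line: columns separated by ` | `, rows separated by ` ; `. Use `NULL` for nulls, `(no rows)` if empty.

Panel | 8

Scalar subquery: MIN(qty) over all shipments rows = 8.
Keep rows where qty <= that value.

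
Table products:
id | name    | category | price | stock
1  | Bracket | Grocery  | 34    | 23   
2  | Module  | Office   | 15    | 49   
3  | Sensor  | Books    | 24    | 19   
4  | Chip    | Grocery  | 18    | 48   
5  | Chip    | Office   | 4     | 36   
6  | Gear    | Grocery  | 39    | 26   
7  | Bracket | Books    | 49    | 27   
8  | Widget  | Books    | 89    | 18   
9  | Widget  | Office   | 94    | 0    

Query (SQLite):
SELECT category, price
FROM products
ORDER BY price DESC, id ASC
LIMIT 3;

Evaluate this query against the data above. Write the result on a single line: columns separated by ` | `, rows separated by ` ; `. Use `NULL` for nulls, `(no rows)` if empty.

Office | 94 ; Books | 89 ; Books | 49

Sort by price desc, tiebreak id asc: (94, id=9), (89, id=8), (49, id=7), (39, id=6), (34, id=1), (24, id=3) …. Take first 3.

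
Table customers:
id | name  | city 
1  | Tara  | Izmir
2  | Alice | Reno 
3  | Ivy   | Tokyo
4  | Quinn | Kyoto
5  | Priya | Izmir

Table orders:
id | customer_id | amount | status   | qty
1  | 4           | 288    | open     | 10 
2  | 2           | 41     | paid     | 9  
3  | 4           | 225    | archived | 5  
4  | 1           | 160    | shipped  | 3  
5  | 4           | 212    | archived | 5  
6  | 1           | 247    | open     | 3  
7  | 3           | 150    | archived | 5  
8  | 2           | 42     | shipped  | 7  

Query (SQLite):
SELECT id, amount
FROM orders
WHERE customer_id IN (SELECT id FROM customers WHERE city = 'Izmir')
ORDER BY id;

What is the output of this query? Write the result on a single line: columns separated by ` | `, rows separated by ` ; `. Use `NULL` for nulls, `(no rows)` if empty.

Inner query: customers.id where city = 'Izmir'.
Outer: keep orders rows whose customer_id is in that set.
Inner query → {1, 5}

4 | 160 ; 6 | 247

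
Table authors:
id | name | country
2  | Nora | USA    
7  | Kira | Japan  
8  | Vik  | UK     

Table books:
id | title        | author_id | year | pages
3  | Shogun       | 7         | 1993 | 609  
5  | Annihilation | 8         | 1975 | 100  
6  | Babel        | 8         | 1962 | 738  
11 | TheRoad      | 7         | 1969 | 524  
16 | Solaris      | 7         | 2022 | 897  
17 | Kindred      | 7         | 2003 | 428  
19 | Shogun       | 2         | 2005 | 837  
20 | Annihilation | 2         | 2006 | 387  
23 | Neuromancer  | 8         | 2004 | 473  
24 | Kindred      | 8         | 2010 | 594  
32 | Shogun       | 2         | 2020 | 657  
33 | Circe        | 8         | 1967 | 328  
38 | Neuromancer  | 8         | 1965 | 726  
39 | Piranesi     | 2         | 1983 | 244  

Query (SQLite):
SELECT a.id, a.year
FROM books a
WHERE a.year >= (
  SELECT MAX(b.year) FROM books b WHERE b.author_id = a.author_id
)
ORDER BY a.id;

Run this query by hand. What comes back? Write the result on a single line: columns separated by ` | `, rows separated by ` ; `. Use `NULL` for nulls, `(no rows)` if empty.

For each books row a, compute MAX(year) over rows sharing a.author_id.
Keep row a if a.year >= that per-group MAX.
  author_id=2: MAX(year) = 2020
  author_id=7: MAX(year) = 2022
  author_id=8: MAX(year) = 2010

16 | 2022 ; 24 | 2010 ; 32 | 2020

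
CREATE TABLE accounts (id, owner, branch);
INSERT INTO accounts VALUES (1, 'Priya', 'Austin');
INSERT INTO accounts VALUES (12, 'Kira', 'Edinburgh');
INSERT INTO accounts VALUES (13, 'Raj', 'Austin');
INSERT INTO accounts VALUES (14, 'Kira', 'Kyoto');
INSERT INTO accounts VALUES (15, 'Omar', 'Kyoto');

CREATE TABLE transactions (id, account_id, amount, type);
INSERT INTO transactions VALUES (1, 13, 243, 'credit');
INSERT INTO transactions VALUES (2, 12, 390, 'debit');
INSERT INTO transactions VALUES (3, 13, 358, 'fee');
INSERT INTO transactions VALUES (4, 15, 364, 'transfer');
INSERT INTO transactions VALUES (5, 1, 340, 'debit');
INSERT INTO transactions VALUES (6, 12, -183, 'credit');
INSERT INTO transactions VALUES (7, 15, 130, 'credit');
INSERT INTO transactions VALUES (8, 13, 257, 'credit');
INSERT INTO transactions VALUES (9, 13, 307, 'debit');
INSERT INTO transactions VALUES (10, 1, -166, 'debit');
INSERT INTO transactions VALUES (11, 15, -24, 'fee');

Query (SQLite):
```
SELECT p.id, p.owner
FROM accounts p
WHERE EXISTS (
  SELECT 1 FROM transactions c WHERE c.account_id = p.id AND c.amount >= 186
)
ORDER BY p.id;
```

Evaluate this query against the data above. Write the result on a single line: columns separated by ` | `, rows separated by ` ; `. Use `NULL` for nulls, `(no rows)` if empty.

For each accounts row, check whether any transactions with matching account_id has amount >= 186.
Keep rows where that is true.

1 | Priya ; 12 | Kira ; 13 | Raj ; 15 | Omar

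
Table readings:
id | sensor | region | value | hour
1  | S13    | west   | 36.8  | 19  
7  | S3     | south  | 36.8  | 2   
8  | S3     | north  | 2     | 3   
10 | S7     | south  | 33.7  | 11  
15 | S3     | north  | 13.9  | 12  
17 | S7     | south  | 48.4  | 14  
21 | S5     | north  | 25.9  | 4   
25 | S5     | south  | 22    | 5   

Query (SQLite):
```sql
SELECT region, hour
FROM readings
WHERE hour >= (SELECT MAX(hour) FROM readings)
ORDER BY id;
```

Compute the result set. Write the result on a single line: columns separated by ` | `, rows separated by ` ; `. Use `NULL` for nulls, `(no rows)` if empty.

Scalar subquery: MAX(hour) over all readings rows = 19.
Keep rows where hour >= that value.

west | 19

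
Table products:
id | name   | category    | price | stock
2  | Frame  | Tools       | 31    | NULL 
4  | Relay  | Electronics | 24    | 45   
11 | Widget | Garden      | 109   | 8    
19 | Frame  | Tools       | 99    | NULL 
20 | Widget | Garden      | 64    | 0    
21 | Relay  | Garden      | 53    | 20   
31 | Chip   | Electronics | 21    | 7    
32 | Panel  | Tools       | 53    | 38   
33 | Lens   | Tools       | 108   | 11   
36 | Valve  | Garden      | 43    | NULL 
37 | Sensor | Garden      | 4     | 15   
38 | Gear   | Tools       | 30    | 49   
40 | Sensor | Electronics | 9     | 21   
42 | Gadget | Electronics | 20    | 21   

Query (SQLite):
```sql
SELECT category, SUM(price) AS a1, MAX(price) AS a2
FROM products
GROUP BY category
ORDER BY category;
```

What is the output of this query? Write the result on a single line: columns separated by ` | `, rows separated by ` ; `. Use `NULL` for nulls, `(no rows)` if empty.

Electronics | 74 | 24 ; Garden | 273 | 109 ; Tools | 321 | 108

Group products by category.
Per group compute: SUM(price), MAX(price).
  Electronics: ids {4, 31, 40, 42} → SUM(price)=74, MAX(price)=24
  Garden: ids {11, 20, 21, 36, 37} → SUM(price)=273, MAX(price)=109
  Tools: ids {2, 19, 32, 33, 38} → SUM(price)=321, MAX(price)=108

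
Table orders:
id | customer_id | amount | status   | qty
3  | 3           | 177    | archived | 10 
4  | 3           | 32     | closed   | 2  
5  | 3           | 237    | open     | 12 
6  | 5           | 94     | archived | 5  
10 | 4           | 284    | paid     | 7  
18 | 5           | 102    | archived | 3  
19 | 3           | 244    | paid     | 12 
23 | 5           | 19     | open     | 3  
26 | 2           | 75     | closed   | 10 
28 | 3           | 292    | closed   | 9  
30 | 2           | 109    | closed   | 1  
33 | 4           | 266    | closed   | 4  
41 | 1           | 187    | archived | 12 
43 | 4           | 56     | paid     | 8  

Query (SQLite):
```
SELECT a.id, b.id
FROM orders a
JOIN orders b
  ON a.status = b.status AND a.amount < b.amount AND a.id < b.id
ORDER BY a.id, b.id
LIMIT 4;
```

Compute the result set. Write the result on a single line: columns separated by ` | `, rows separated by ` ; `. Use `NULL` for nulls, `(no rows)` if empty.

Pairs (a,b) with same status, a.amount < b.amount, a.id < b.id.
status groups: archived:{3,6,18,41} closed:{4,26,28,30,33} open:{5,23} paid:{10,19,43}
Ordered by (a.id, b.id); first 4.

3 | 41 ; 4 | 26 ; 4 | 28 ; 4 | 30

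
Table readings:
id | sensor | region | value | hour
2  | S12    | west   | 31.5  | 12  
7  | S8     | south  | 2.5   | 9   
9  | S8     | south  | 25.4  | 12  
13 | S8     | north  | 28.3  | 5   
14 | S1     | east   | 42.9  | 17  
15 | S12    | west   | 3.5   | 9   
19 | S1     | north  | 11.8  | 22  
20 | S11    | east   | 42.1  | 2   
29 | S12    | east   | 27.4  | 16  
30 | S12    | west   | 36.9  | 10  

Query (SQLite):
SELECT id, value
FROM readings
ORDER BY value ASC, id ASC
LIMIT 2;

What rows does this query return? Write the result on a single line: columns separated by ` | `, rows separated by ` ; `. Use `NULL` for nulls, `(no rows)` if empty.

7 | 2.5 ; 15 | 3.5

Sort by value asc, tiebreak id asc: (2.5, id=7), (3.5, id=15), (11.8, id=19), (25.4, id=9), (27.4, id=29) …. Take first 2.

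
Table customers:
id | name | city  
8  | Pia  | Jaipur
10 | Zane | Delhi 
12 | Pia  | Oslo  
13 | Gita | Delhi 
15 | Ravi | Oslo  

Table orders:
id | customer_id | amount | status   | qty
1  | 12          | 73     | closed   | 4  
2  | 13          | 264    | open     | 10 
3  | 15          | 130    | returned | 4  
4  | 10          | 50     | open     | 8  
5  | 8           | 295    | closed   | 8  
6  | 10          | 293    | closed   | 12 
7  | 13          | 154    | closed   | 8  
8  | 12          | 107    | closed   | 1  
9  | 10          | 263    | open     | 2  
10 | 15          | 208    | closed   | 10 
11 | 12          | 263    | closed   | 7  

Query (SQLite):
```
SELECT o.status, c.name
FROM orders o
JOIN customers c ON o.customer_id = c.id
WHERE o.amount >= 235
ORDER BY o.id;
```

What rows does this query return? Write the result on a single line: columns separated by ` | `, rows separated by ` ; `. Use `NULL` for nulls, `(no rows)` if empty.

Each orders row matches the customers row where customer_id = customers.id.
Then keep rows with o.amount >= 235.

open | Gita ; closed | Pia ; closed | Zane ; open | Zane ; closed | Pia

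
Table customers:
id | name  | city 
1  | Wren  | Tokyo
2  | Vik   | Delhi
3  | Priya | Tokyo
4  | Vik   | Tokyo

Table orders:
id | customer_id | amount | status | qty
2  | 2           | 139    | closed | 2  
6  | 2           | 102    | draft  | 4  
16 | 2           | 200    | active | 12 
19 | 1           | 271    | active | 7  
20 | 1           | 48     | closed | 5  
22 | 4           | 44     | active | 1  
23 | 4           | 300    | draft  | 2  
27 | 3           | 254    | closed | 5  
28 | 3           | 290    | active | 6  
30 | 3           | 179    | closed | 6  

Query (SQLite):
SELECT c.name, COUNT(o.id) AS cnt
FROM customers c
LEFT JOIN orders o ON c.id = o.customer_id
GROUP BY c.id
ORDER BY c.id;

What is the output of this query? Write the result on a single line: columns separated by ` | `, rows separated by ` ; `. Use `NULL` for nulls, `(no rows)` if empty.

Wren | 2 ; Vik | 3 ; Priya | 3 ; Vik | 2

LEFT JOIN keeps every customers row; unmatched ones get NULL for orders columns.
Group by customers.id and compute COUNT(o.id). COUNT(col) of an all-NULL group is 0.
  1: ids {19, 20} → COUNT(o.id)=2
  2: ids {2, 6, 16} → COUNT(o.id)=3
  3: ids {27, 28, 30} → COUNT(o.id)=3
  4: ids {22, 23} → COUNT(o.id)=2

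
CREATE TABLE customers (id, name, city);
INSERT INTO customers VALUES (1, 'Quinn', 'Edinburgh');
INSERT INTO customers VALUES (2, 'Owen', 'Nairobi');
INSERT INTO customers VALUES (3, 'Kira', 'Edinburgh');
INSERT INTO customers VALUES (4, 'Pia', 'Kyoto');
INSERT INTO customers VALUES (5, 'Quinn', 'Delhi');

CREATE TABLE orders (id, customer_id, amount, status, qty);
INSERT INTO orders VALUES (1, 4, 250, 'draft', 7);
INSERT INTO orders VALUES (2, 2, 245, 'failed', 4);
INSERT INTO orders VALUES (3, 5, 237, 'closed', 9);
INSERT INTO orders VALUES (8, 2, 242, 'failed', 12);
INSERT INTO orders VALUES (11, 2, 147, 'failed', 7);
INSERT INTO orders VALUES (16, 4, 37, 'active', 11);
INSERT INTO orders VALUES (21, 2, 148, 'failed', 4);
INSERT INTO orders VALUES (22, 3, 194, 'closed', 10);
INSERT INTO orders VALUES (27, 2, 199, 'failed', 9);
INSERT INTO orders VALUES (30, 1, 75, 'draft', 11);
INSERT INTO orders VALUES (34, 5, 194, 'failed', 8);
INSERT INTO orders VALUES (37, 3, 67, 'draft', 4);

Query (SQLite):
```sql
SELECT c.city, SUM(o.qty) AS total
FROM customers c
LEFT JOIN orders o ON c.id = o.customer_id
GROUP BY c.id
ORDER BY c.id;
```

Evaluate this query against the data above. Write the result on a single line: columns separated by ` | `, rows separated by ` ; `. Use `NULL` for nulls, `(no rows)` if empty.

Edinburgh | 11 ; Nairobi | 36 ; Edinburgh | 14 ; Kyoto | 18 ; Delhi | 17

LEFT JOIN keeps every customers row; unmatched ones get NULL for orders columns.
Group by customers.id and compute SUM(o.qty). SUM over an all-NULL group is NULL.
  1: ids {30} → SUM(o.qty)=11
  2: ids {2, 8, 11, 21, 27} → SUM(o.qty)=36
  3: ids {22, 37} → SUM(o.qty)=14
  4: ids {1, 16} → SUM(o.qty)=18
  5: ids {3, 34} → SUM(o.qty)=17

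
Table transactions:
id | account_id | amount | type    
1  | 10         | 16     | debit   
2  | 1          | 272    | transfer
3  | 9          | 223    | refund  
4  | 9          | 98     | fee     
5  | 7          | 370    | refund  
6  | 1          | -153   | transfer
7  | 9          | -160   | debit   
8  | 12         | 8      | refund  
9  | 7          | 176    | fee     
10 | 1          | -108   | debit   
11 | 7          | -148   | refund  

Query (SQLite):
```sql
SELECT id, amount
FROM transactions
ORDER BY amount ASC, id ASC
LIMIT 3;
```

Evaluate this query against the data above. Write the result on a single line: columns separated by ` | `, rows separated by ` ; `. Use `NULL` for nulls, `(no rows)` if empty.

7 | -160 ; 6 | -153 ; 11 | -148

Sort by amount asc, tiebreak id asc: (-160, id=7), (-153, id=6), (-148, id=11), (-108, id=10), (8, id=8), (16, id=1) …. Take first 3.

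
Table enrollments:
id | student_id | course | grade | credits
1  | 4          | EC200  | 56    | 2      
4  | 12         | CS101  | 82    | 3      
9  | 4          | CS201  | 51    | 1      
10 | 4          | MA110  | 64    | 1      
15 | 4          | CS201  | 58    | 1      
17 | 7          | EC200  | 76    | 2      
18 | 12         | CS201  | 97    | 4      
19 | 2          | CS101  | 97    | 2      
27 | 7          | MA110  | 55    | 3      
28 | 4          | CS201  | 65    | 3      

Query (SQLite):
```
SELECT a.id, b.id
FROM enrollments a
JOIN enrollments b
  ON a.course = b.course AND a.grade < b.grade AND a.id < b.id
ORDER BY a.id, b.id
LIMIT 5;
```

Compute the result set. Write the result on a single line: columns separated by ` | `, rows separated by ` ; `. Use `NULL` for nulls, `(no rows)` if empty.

1 | 17 ; 4 | 19 ; 9 | 15 ; 9 | 18 ; 9 | 28

Pairs (a,b) with same course, a.grade < b.grade, a.id < b.id.
course groups: CS101:{4,19} CS201:{9,15,18,28} EC200:{1,17} MA110:{10,27}
Ordered by (a.id, b.id); first 5.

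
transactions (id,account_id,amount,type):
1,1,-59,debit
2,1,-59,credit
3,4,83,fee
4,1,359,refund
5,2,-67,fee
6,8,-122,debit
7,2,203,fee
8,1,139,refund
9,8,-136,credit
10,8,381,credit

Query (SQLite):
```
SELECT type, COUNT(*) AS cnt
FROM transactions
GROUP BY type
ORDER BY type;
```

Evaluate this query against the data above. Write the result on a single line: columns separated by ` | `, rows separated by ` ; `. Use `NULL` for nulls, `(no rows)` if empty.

credit | 3 ; debit | 2 ; fee | 3 ; refund | 2

Partition transactions by type; compute COUNT(*) within each group.
  credit: ids {2, 9, 10} → COUNT(*)=3
  debit: ids {1, 6} → COUNT(*)=2
  fee: ids {3, 5, 7} → COUNT(*)=3
  refund: ids {4, 8} → COUNT(*)=2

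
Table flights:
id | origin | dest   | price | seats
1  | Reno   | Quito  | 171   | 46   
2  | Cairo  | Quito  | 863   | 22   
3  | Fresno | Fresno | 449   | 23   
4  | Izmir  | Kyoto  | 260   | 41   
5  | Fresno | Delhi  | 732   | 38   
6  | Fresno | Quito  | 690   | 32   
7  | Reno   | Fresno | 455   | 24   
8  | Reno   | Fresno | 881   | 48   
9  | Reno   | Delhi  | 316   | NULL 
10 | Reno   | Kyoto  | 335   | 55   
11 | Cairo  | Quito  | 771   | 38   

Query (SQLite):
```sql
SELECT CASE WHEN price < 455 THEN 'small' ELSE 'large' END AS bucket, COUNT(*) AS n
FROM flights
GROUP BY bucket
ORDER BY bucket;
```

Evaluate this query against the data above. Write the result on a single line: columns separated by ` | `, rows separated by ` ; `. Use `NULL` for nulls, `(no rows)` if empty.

large | 6 ; small | 5

Bucket rows by price < 455 → 'small' else 'large'; count each bucket.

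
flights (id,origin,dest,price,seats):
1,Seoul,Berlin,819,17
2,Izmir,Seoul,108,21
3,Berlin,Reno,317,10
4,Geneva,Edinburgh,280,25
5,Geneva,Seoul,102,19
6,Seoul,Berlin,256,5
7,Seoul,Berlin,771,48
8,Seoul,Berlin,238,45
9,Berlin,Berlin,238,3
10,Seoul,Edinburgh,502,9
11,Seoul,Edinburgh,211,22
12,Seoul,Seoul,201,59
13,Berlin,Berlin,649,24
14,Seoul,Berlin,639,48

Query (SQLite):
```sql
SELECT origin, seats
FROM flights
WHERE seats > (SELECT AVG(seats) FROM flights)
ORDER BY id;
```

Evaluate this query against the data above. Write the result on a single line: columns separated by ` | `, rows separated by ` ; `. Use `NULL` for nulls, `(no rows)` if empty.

Scalar subquery: AVG(seats) over all flights rows = 25.357143 (≈; comparison uses full precision).
Keep rows where seats > that value.

Seoul | 48 ; Seoul | 45 ; Seoul | 59 ; Seoul | 48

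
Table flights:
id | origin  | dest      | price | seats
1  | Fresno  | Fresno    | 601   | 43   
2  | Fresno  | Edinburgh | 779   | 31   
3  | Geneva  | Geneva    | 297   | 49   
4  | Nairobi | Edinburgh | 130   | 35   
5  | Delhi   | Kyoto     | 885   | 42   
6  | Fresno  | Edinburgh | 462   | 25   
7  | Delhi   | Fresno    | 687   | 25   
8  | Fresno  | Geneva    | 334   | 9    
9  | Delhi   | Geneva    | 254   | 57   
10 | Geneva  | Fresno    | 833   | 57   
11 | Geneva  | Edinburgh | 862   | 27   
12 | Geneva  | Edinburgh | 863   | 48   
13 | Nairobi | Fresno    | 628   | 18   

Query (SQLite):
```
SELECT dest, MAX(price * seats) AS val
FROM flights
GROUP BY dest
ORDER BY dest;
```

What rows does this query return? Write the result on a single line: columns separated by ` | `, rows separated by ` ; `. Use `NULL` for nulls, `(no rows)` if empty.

For each row compute price * seats.
Group by dest; take MAX of the expression per group.
  Edinburgh: ids {2, 4, 6, 11, 12} → MAX(price * seats)=41424
  Fresno: ids {1, 7, 10, 13} → MAX(price * seats)=47481
  Geneva: ids {3, 8, 9} → MAX(price * seats)=14553
  Kyoto: ids {5} → MAX(price * seats)=37170

Edinburgh | 41424 ; Fresno | 47481 ; Geneva | 14553 ; Kyoto | 37170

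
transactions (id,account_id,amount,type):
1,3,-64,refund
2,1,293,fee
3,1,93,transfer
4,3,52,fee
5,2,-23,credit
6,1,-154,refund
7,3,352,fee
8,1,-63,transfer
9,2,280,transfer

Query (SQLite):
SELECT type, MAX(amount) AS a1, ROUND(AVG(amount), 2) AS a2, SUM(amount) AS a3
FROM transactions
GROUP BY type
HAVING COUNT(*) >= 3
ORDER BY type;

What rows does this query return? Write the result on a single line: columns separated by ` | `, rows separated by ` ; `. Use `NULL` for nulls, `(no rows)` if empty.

Group transactions by type.
Per group compute: MAX(amount), ROUND(AVG(amount), 2), SUM(amount).
HAVING: drop groups with fewer than 3 rows.
  credit: ids {5} → MAX(amount)=-23, ROUND(AVG(amount), 2)=-23, SUM(amount)=-23
  fee: ids {2, 4, 7} → MAX(amount)=352, ROUND(AVG(amount), 2)=232.33, SUM(amount)=697
  refund: ids {1, 6} → MAX(amount)=-64, ROUND(AVG(amount), 2)=-109, SUM(amount)=-218
  transfer: ids {3, 8, 9} → MAX(amount)=280, ROUND(AVG(amount), 2)=103.33, SUM(amount)=310

fee | 352 | 232.33 | 697 ; transfer | 280 | 103.33 | 310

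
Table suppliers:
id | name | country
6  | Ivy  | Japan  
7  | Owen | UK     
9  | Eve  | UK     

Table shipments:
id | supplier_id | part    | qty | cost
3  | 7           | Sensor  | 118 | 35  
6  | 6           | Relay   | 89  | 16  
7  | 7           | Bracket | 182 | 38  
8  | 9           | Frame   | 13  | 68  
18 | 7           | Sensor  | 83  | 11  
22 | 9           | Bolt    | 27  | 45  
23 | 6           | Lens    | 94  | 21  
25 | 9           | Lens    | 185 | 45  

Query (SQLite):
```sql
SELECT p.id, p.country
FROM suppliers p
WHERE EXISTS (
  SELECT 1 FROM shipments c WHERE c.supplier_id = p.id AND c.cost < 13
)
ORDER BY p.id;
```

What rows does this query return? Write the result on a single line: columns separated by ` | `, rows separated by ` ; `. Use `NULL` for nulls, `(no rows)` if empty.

For each suppliers row, check whether any shipments with matching supplier_id has cost < 13.
Keep rows where that is true.

7 | UK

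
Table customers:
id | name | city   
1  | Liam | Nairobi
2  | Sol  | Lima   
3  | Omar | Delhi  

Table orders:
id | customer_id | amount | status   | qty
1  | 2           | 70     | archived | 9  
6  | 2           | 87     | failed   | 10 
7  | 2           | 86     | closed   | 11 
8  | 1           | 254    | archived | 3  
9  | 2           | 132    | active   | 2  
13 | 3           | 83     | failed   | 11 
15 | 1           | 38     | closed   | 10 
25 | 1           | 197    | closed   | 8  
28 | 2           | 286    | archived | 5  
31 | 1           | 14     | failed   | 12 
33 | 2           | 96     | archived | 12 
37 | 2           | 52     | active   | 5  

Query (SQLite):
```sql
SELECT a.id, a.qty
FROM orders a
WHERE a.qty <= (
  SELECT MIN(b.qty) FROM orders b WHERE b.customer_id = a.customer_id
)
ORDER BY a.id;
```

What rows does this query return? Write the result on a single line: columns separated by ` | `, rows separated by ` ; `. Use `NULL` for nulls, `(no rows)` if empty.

For each orders row a, compute MIN(qty) over rows sharing a.customer_id.
Keep row a if a.qty <= that per-group MIN.
  customer_id=1: MIN(qty) = 3
  customer_id=2: MIN(qty) = 2
  customer_id=3: MIN(qty) = 11

8 | 3 ; 9 | 2 ; 13 | 11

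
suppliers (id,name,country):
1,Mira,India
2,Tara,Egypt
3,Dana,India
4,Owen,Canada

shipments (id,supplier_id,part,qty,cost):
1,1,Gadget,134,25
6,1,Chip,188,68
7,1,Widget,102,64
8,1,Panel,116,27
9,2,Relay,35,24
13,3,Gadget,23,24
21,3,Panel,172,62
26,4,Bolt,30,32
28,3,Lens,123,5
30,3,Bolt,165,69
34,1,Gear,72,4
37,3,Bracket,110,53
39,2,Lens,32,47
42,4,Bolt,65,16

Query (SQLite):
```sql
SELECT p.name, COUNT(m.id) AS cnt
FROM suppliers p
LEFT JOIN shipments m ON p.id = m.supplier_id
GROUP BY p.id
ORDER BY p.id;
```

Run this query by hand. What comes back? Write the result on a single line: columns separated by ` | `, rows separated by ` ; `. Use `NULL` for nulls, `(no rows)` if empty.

Mira | 5 ; Tara | 2 ; Dana | 5 ; Owen | 2

LEFT JOIN keeps every suppliers row; unmatched ones get NULL for shipments columns.
Group by suppliers.id and compute COUNT(m.id). COUNT(col) of an all-NULL group is 0.
  1: ids {1, 6, 7, 8, 34} → COUNT(m.id)=5
  2: ids {9, 39} → COUNT(m.id)=2
  3: ids {13, 21, 28, 30, 37} → COUNT(m.id)=5
  4: ids {26, 42} → COUNT(m.id)=2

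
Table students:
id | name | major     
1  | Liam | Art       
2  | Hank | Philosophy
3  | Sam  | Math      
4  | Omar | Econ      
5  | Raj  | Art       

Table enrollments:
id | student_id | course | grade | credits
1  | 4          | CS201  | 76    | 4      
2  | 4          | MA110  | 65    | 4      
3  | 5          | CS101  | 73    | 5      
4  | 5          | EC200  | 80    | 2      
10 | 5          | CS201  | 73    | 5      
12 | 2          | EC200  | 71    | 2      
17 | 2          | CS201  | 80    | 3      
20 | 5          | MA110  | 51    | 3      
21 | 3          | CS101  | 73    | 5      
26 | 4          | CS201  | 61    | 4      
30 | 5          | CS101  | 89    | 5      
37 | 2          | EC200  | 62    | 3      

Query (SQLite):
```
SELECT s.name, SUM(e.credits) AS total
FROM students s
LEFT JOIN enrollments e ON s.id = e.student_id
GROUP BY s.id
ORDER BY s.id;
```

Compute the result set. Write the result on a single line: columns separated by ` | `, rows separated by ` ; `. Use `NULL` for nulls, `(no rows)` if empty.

Liam | NULL ; Hank | 8 ; Sam | 5 ; Omar | 12 ; Raj | 20

LEFT JOIN keeps every students row; unmatched ones get NULL for enrollments columns.
Group by students.id and compute SUM(e.credits). SUM over an all-NULL group is NULL.
  1: ids {—} → SUM(e.credits)=NULL
  2: ids {12, 17, 37} → SUM(e.credits)=8
  3: ids {21} → SUM(e.credits)=5
  4: ids {1, 2, 26} → SUM(e.credits)=12
  5: ids {3, 4, 10, 20, 30} → SUM(e.credits)=20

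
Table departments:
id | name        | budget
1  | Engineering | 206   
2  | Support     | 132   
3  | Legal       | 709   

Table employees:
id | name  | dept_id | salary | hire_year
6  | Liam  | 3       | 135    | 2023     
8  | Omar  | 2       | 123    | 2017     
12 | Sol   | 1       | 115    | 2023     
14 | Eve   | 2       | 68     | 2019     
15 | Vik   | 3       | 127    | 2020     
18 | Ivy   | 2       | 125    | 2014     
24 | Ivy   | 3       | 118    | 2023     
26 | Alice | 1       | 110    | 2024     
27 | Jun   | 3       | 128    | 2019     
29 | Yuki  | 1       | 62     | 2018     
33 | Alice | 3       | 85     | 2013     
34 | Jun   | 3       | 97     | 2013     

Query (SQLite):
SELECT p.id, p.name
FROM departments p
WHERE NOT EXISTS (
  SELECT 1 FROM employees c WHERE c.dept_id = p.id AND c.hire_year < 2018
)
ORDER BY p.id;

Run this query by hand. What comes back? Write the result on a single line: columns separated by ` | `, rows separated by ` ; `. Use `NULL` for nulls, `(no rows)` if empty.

For each departments row, check whether any employees with matching dept_id has hire_year < 2018.
Keep rows where that is false.

1 | Engineering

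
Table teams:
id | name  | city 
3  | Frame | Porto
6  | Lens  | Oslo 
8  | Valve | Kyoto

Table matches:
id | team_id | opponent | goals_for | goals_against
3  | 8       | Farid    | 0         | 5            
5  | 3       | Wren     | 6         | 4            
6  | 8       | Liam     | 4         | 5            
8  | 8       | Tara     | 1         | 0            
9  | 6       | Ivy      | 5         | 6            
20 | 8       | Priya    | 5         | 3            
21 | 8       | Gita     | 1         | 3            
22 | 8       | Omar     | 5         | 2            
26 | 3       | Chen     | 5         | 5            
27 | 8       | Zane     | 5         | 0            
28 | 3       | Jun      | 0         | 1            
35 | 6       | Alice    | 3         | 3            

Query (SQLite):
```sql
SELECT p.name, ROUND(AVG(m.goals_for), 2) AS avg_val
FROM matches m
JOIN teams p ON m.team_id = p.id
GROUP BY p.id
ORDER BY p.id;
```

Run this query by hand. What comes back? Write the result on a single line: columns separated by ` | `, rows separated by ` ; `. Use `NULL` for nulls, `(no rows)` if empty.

Join each matches row to its teams via team_id.
Group joined rows by teams.id; compute ROUND(AVG(m.goals_for), 2) per group.
  3: ids {5, 26, 28} → ROUND(AVG(m.goals_for), 2)=3.67
  6: ids {9, 35} → ROUND(AVG(m.goals_for), 2)=4
  8: ids {3, 6, 8, 20, 21, 22, 27} → ROUND(AVG(m.goals_for), 2)=3

Frame | 3.67 ; Lens | 4 ; Valve | 3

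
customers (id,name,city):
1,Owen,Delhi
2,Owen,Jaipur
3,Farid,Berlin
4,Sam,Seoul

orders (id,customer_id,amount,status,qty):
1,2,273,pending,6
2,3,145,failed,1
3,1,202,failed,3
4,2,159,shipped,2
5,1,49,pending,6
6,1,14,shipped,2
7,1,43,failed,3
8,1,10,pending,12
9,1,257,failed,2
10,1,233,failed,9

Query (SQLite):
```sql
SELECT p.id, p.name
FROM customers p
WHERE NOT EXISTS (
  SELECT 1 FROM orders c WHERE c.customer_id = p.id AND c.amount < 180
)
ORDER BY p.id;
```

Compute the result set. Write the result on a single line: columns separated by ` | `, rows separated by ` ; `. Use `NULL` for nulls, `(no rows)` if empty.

For each customers row, check whether any orders with matching customer_id has amount < 180.
Keep rows where that is false.

4 | Sam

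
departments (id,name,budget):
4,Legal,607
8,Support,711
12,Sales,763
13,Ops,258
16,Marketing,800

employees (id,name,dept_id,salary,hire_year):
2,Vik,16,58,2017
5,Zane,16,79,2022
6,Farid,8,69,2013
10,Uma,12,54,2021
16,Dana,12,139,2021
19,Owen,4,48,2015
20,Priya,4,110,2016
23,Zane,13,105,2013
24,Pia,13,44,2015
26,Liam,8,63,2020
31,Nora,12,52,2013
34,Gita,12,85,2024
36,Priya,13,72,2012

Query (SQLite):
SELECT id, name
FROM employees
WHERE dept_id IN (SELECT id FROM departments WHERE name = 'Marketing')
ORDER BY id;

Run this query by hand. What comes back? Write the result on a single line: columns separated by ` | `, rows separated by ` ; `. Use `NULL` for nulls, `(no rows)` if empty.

2 | Vik ; 5 | Zane

Inner query: departments.id where name = 'Marketing'.
Outer: keep employees rows whose dept_id is in that set.
Inner query → {16}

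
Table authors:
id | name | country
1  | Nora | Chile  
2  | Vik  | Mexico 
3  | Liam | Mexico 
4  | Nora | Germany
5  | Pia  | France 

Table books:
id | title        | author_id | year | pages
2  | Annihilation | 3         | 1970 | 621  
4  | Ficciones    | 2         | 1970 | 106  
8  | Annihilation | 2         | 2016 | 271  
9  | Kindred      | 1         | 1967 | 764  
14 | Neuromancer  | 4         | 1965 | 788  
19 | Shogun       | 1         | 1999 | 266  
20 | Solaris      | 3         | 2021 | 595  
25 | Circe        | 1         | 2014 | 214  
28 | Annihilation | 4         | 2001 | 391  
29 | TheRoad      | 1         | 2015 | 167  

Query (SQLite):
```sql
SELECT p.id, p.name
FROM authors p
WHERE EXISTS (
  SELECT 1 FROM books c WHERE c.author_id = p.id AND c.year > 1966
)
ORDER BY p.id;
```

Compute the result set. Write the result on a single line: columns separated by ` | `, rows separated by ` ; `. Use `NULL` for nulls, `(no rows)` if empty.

For each authors row, check whether any books with matching author_id has year > 1966.
Keep rows where that is true.

1 | Nora ; 2 | Vik ; 3 | Liam ; 4 | Nora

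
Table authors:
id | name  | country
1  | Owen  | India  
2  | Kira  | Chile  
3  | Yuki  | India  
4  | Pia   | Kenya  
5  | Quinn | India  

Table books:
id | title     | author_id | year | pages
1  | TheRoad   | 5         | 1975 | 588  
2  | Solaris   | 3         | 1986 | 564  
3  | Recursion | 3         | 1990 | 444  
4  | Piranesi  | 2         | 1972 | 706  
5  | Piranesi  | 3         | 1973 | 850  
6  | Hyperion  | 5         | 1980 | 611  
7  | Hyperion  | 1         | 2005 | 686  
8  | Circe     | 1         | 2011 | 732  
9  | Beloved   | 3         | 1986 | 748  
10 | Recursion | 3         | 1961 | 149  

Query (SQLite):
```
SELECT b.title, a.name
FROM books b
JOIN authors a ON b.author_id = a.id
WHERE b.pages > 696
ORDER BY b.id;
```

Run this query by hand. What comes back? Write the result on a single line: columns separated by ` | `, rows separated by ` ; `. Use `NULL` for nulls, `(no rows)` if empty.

Each books row matches the authors row where author_id = authors.id.
Then keep rows with b.pages > 696.

Piranesi | Kira ; Piranesi | Yuki ; Circe | Owen ; Beloved | Yuki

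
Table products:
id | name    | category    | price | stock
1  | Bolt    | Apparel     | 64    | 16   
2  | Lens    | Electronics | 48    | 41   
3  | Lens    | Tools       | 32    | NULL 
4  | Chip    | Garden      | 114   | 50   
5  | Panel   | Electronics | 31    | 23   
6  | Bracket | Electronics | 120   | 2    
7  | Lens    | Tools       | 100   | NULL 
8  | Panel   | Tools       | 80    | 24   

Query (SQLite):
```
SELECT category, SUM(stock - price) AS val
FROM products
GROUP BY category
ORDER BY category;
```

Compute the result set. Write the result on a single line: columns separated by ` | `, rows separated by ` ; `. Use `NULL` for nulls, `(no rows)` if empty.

For each row compute stock - price.
Group by category; take SUM of the expression per group.
  Apparel: ids {1} → SUM(stock - price)=-48
  Electronics: ids {2, 5, 6} → SUM(stock - price)=-133
  Garden: ids {4} → SUM(stock - price)=-64
  Tools: ids {3, 7, 8} → SUM(stock - price)=-56

Apparel | -48 ; Electronics | -133 ; Garden | -64 ; Tools | -56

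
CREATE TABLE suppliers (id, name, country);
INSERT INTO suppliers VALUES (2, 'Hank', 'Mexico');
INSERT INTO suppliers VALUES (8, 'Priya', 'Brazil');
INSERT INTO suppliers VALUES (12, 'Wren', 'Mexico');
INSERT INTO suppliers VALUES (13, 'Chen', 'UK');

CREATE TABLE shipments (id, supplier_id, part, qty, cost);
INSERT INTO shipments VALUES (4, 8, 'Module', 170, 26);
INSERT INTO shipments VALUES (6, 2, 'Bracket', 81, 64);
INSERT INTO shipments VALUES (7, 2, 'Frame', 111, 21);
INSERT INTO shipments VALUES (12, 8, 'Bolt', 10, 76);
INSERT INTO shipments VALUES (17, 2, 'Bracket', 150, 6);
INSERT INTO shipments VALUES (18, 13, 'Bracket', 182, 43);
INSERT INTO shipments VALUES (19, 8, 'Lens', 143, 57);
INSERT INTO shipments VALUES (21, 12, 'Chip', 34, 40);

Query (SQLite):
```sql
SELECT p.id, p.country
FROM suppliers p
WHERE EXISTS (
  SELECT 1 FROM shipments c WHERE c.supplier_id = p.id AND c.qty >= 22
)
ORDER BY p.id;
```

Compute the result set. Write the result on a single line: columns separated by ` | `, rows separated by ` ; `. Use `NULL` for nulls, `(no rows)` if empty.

2 | Mexico ; 8 | Brazil ; 12 | Mexico ; 13 | UK

For each suppliers row, check whether any shipments with matching supplier_id has qty >= 22.
Keep rows where that is true.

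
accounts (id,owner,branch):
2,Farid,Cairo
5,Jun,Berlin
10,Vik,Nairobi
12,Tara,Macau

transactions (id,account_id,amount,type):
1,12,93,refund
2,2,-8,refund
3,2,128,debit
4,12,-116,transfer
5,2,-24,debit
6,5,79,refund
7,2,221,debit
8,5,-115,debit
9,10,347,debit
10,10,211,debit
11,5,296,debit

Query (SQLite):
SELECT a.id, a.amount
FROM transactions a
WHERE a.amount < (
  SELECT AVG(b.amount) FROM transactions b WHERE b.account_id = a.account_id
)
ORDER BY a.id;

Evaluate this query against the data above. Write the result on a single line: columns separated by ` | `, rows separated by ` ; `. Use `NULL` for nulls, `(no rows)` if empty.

2 | -8 ; 4 | -116 ; 5 | -24 ; 6 | 79 ; 8 | -115 ; 10 | 211

For each transactions row a, compute AVG(amount) over rows sharing a.account_id.
Keep row a if a.amount < that per-group AVG.
  account_id=2: AVG(amount) = 79.25
  account_id=5: AVG(amount) = 86.666667
  account_id=10: AVG(amount) = 279.0
  account_id=12: AVG(amount) = -11.5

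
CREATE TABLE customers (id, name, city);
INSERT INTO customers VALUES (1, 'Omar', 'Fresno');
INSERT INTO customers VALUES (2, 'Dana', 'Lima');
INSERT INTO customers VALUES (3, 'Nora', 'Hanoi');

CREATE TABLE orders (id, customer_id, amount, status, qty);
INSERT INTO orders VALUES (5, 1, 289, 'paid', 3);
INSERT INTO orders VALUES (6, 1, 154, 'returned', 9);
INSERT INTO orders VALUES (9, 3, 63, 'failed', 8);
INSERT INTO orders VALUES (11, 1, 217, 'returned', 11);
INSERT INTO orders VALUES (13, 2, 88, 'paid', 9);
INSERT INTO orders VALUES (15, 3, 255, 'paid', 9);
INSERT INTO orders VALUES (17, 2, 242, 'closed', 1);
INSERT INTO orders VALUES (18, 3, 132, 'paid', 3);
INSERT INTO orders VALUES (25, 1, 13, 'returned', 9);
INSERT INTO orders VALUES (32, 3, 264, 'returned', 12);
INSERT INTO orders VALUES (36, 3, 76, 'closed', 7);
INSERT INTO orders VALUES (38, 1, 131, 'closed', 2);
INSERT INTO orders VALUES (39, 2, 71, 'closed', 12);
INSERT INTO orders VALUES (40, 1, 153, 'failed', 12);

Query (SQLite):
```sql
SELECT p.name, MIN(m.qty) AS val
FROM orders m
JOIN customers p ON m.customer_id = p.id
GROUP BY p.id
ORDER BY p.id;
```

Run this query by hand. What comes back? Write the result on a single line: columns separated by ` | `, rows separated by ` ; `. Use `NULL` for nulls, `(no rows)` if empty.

Omar | 2 ; Dana | 1 ; Nora | 3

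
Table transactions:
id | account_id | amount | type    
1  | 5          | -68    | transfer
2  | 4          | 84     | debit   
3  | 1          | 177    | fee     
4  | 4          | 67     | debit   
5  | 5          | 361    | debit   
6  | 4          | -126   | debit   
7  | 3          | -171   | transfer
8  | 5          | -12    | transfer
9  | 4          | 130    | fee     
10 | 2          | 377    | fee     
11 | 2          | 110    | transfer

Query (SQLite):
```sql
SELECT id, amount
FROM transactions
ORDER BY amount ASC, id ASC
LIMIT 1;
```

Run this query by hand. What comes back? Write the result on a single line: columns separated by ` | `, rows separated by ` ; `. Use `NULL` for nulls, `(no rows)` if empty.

Sort by amount asc, tiebreak id asc: (-171, id=7), (-126, id=6), (-68, id=1), (-12, id=8) …. Take first 1.

7 | -171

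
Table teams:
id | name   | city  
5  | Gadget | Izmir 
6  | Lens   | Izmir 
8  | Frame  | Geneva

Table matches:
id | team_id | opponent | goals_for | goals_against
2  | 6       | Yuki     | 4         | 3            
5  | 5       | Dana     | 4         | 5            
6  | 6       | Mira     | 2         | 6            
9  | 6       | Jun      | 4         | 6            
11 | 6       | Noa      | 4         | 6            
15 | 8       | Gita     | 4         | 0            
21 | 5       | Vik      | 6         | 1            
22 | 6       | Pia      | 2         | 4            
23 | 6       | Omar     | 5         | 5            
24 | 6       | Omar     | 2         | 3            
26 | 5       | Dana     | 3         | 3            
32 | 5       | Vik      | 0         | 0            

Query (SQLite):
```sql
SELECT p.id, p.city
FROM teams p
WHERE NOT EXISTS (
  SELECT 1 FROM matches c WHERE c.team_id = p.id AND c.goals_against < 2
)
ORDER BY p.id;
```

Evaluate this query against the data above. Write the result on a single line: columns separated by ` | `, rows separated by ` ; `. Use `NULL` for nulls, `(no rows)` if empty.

6 | Izmir

For each teams row, check whether any matches with matching team_id has goals_against < 2.
Keep rows where that is false.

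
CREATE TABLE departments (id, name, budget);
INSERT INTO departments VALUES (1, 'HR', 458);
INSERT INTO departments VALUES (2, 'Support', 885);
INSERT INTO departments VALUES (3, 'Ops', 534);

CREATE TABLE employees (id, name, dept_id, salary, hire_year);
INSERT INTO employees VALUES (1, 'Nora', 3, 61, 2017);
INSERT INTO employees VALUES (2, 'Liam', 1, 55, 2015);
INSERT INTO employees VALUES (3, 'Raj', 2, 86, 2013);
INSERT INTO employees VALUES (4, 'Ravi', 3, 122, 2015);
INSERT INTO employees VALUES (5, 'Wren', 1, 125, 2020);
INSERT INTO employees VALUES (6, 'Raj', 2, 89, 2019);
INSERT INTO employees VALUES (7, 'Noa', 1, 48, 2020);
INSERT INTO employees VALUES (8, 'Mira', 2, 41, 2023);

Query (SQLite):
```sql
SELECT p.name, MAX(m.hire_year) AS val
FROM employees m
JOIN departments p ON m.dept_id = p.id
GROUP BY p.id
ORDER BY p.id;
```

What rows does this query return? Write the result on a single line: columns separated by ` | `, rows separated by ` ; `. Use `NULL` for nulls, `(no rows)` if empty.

Join each employees row to its departments via dept_id.
Group joined rows by departments.id; compute MAX(m.hire_year) per group.
  1: ids {2, 5, 7} → MAX(m.hire_year)=2020
  2: ids {3, 6, 8} → MAX(m.hire_year)=2023
  3: ids {1, 4} → MAX(m.hire_year)=2017

HR | 2020 ; Support | 2023 ; Ops | 2017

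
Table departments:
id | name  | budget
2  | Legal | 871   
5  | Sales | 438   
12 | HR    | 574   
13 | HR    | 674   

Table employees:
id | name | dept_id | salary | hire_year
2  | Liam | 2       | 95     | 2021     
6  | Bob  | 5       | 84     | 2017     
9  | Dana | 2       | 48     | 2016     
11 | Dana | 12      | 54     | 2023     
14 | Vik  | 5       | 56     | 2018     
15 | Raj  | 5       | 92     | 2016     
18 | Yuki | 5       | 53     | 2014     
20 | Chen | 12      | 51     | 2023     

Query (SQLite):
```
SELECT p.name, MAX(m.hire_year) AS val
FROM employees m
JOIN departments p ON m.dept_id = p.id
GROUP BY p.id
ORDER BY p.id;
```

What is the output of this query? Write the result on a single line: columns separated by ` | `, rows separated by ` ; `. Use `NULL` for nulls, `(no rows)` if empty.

Legal | 2021 ; Sales | 2018 ; HR | 2023

Join each employees row to its departments via dept_id.
Group joined rows by departments.id; compute MAX(m.hire_year) per group.
  2: ids {2, 9} → MAX(m.hire_year)=2021
  5: ids {6, 14, 15, 18} → MAX(m.hire_year)=2018
  12: ids {11, 20} → MAX(m.hire_year)=2023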